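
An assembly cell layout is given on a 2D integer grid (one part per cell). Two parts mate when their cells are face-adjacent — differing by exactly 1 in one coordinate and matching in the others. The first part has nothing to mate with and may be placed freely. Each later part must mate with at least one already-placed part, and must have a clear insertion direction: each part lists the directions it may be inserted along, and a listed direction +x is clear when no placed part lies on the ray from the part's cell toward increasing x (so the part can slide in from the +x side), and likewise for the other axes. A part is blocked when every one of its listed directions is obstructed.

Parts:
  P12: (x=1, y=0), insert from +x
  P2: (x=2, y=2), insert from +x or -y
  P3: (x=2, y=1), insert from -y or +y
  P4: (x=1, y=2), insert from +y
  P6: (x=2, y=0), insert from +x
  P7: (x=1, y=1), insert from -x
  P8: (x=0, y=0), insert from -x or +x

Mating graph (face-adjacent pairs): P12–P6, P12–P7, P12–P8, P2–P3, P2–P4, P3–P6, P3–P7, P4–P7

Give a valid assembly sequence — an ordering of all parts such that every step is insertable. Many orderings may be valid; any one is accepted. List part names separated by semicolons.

P4; P2; P7; P12; P3; P6; P8

1. P4@(1, 2) [+y clear] — {P4}
2. P2@(2, 2) [+x clear] — {P2, P4}
3. P7@(1, 1) [-x clear] — {P2, P4, P7}
4. P12@(1, 0) [+x clear] — {P12, P2, P4, P7}
5. P3@(2, 1) [-y clear] — {P12, P2, P3, P4, P7}
6. P6@(2, 0) [+x clear] — {P12, P2, P3, P4, P6, P7}
7. P8@(0, 0) [-x clear] — {P12, P2, P3, P4, P6, P7, P8}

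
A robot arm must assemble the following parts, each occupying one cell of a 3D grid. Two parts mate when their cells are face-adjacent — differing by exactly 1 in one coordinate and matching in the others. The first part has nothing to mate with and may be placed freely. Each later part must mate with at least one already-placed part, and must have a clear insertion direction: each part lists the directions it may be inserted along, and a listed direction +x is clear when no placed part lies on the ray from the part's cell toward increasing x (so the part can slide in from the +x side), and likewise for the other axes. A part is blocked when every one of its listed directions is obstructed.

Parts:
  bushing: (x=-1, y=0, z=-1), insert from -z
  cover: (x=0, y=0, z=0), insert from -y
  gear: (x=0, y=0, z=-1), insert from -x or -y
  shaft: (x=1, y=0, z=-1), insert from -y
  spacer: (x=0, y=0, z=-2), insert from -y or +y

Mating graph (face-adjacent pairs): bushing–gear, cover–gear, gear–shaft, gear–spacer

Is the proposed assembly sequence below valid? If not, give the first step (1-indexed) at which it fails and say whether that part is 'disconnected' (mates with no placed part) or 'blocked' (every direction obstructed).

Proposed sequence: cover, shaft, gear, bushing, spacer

1. cover@(0, 0, 0) [-y clear] — {cover}
2. shaft@(1, 0, -1) — no placed neighbour ⇒ disconnected

Invalid at step 2 (disconnected)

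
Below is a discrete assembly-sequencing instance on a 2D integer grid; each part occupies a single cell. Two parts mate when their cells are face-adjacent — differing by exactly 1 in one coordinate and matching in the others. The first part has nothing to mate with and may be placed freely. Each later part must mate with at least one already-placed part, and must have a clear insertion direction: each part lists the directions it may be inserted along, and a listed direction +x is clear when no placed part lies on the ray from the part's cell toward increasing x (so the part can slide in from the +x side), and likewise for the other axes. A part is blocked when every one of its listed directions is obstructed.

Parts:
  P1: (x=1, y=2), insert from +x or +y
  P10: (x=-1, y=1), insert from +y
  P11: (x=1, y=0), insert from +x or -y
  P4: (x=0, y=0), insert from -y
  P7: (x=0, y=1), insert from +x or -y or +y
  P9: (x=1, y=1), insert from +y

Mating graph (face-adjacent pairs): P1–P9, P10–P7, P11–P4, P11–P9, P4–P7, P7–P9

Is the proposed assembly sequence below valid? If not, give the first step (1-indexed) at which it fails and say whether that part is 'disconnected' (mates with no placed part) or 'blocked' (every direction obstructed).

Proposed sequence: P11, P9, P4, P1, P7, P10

Valid

1. P11@(1, 0) [+x clear] — {P11}
2. P9@(1, 1) [+y clear] — {P11, P9}
3. P4@(0, 0) [-y clear] — {P11, P4, P9}
4. P1@(1, 2) [+x clear] — {P1, P11, P4, P9}
5. P7@(0, 1) [+y clear] — {P1, P11, P4, P7, P9}
6. P10@(-1, 1) [+y clear] — {P1, P10, P11, P4, P7, P9}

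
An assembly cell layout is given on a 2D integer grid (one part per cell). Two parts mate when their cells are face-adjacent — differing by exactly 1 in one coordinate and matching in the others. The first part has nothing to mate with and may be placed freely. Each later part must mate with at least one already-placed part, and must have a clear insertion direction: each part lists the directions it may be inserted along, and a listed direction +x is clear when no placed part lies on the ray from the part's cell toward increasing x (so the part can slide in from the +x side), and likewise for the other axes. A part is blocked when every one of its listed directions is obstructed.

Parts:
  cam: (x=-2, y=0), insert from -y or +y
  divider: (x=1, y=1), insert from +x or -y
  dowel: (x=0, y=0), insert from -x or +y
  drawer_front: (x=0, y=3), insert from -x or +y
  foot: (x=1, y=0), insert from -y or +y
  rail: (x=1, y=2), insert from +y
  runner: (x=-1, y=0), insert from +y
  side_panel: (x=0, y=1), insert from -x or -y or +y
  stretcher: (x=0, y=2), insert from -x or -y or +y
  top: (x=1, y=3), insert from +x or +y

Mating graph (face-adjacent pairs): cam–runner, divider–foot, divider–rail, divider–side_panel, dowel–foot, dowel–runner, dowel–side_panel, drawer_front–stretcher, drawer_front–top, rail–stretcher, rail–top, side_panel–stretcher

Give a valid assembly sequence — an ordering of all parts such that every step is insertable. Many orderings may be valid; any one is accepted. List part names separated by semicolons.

1. foot@(1, 0) [-y clear] — {foot}
2. divider@(1, 1) [+x clear] — {divider, foot}
3. rail@(1, 2) [+y clear] — {divider, foot, rail}
4. stretcher@(0, 2) [-x clear] — {divider, foot, rail, stretcher}
5. drawer_front@(0, 3) [-x clear] — {divider, drawer_front, foot, rail, stretcher}
6. side_panel@(0, 1) [-x clear] — {divider, drawer_front, foot, rail, side_panel, stretcher}
7. dowel@(0, 0) [-x clear] — {divider, dowel, drawer_front, foot, rail, side_panel, stretcher}
8. top@(1, 3) [+x clear] — {divider, dowel, drawer_front, foot, rail, side_panel, stretcher, top}
9. runner@(-1, 0) [+y clear] — {divider, dowel, drawer_front, foot, rail, runner, side_panel, stretcher, top}
10. cam@(-2, 0) [-y clear] — {cam, divider, dowel, drawer_front, foot, rail, runner, side_panel, stretcher, top}

foot; divider; rail; stretcher; drawer_front; side_panel; dowel; top; runner; cam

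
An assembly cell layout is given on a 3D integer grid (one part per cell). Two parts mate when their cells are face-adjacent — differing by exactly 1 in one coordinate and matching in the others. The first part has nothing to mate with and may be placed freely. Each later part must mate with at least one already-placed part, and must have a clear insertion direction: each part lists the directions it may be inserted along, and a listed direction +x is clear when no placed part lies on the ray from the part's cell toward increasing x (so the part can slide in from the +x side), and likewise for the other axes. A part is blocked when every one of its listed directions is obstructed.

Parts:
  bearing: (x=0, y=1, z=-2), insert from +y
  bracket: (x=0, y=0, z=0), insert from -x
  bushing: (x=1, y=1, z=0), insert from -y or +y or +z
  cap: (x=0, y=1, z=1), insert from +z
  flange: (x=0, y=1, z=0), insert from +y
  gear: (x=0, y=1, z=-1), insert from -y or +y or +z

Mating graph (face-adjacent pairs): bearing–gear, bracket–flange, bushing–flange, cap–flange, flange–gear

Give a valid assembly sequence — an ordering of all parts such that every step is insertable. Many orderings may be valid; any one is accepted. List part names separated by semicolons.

bushing; flange; cap; bracket; gear; bearing

1. bushing@(1, 1, 0) [-y clear] — {bushing}
2. flange@(0, 1, 0) [+y clear] — {bushing, flange}
3. cap@(0, 1, 1) [+z clear] — {bushing, cap, flange}
4. bracket@(0, 0, 0) [-x clear] — {bracket, bushing, cap, flange}
5. gear@(0, 1, -1) [-y clear] — {bracket, bushing, cap, flange, gear}
6. bearing@(0, 1, -2) [+y clear] — {bearing, bracket, bushing, cap, flange, gear}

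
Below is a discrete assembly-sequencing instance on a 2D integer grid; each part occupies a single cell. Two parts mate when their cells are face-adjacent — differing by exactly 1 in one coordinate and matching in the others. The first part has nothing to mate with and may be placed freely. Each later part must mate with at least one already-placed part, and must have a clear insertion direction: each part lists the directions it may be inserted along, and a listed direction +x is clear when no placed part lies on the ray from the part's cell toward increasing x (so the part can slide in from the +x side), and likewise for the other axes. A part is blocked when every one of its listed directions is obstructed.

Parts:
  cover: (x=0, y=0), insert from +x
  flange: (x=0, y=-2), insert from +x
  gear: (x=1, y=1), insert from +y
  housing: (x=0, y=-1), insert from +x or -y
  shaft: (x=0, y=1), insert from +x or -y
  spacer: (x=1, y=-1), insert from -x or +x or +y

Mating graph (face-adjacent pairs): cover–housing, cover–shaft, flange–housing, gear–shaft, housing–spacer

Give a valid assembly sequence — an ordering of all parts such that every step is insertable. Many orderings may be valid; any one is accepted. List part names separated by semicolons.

spacer; housing; cover; flange; shaft; gear

1. spacer@(1, -1) [-x clear] — {spacer}
2. housing@(0, -1) [-y clear] — {housing, spacer}
3. cover@(0, 0) [+x clear] — {cover, housing, spacer}
4. flange@(0, -2) [+x clear] — {cover, flange, housing, spacer}
5. shaft@(0, 1) [+x clear] — {cover, flange, housing, shaft, spacer}
6. gear@(1, 1) [+y clear] — {cover, flange, gear, housing, shaft, spacer}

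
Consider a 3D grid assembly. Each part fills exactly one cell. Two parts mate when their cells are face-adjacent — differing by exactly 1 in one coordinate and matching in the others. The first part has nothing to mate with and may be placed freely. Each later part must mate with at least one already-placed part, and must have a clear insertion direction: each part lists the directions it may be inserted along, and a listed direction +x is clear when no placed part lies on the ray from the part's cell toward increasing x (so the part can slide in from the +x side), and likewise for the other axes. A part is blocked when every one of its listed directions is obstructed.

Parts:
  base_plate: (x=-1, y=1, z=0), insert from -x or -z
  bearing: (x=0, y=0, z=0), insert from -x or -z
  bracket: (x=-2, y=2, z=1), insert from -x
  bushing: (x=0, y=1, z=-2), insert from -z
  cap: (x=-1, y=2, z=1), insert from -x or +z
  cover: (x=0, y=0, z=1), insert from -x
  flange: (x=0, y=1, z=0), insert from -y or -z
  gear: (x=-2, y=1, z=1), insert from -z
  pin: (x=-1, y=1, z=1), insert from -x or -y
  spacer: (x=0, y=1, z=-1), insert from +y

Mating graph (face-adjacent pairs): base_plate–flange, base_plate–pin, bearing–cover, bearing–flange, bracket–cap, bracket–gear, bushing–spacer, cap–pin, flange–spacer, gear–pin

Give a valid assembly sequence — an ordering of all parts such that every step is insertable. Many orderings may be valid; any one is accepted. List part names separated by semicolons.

1. base_plate@(-1, 1, 0) [-x clear] — {base_plate}
2. pin@(-1, 1, 1) [-x clear] — {base_plate, pin}
3. gear@(-2, 1, 1) [-z clear] — {base_plate, gear, pin}
4. bracket@(-2, 2, 1) [-x clear] — {base_plate, bracket, gear, pin}
5. cap@(-1, 2, 1) [+z clear] — {base_plate, bracket, cap, gear, pin}
6. flange@(0, 1, 0) [-y clear] — {base_plate, bracket, cap, flange, gear, pin}
7. spacer@(0, 1, -1) [+y clear] — {base_plate, bracket, cap, flange, gear, pin, spacer}
8. bushing@(0, 1, -2) [-z clear] — {base_plate, bracket, bushing, cap, flange, gear, pin, spacer}
9. bearing@(0, 0, 0) [-x clear] — {base_plate, bearing, bracket, bushing, cap, flange, gear, pin, spacer}
10. cover@(0, 0, 1) [-x clear] — {base_plate, bearing, bracket, bushing, cap, cover, flange, gear, pin, spacer}

base_plate; pin; gear; bracket; cap; flange; spacer; bushing; bearing; cover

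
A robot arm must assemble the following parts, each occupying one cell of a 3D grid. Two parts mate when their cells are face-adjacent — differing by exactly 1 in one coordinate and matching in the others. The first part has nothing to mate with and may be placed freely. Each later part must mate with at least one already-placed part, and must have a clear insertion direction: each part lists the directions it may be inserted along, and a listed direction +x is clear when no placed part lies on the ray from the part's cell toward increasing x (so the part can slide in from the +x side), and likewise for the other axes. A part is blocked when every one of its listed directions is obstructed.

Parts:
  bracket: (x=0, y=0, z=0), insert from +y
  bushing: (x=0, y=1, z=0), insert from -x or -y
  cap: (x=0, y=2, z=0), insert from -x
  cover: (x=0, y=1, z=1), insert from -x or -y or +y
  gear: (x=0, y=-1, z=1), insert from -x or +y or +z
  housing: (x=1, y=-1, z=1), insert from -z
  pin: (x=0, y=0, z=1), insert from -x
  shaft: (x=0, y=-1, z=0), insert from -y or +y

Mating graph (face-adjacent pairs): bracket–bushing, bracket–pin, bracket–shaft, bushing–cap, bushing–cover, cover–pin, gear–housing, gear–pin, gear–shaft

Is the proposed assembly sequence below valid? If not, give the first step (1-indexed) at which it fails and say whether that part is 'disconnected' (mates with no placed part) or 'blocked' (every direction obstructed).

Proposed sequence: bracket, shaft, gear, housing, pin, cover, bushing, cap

Valid

1. bracket@(0, 0, 0) [+y clear] — {bracket}
2. shaft@(0, -1, 0) [-y clear] — {bracket, shaft}
3. gear@(0, -1, 1) [-x clear] — {bracket, gear, shaft}
4. housing@(1, -1, 1) [-z clear] — {bracket, gear, housing, shaft}
5. pin@(0, 0, 1) [-x clear] — {bracket, gear, housing, pin, shaft}
6. cover@(0, 1, 1) [-x clear] — {bracket, cover, gear, housing, pin, shaft}
7. bushing@(0, 1, 0) [-x clear] — {bracket, bushing, cover, gear, housing, pin, shaft}
8. cap@(0, 2, 0) [-x clear] — {bracket, bushing, cap, cover, gear, housing, pin, shaft}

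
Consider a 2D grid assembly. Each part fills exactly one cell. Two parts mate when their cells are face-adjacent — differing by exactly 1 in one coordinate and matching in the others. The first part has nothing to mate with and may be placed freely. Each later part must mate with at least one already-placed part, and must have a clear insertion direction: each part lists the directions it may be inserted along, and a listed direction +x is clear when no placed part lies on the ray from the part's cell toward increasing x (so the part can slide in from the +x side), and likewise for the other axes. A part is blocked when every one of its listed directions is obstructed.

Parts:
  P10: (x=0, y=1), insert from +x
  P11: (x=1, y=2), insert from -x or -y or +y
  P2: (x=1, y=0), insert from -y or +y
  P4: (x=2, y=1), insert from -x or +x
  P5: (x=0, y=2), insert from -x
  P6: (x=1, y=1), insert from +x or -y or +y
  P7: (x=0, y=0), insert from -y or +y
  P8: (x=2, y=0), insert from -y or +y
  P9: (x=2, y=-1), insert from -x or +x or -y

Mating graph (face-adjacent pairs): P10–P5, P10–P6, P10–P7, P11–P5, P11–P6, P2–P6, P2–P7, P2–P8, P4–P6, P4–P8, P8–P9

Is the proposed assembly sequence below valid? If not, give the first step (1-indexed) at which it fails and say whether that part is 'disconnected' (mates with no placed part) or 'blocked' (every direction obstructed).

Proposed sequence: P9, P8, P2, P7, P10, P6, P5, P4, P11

Valid

1. P9@(2, -1) [-x clear] — {P9}
2. P8@(2, 0) [+y clear] — {P8, P9}
3. P2@(1, 0) [-y clear] — {P2, P8, P9}
4. P7@(0, 0) [-y clear] — {P2, P7, P8, P9}
5. P10@(0, 1) [+x clear] — {P10, P2, P7, P8, P9}
6. P6@(1, 1) [+x clear] — {P10, P2, P6, P7, P8, P9}
7. P5@(0, 2) [-x clear] — {P10, P2, P5, P6, P7, P8, P9}
8. P4@(2, 1) [+x clear] — {P10, P2, P4, P5, P6, P7, P8, P9}
9. P11@(1, 2) [+y clear] — {P10, P11, P2, P4, P5, P6, P7, P8, P9}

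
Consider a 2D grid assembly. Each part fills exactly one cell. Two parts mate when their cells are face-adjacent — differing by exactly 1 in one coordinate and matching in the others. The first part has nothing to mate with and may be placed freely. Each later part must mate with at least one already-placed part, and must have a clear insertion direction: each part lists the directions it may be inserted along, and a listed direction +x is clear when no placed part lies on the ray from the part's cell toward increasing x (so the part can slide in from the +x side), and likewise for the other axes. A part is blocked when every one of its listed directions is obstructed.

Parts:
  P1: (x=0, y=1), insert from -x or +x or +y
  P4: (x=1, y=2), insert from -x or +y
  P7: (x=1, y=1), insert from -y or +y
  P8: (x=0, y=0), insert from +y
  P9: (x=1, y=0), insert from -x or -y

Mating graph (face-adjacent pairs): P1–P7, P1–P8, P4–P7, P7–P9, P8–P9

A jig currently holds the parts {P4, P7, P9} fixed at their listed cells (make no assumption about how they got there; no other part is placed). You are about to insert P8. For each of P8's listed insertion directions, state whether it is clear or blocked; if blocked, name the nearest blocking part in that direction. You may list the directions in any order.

+y: clear

+y: ray from P8(0, 0) has no placed part ⇒ clear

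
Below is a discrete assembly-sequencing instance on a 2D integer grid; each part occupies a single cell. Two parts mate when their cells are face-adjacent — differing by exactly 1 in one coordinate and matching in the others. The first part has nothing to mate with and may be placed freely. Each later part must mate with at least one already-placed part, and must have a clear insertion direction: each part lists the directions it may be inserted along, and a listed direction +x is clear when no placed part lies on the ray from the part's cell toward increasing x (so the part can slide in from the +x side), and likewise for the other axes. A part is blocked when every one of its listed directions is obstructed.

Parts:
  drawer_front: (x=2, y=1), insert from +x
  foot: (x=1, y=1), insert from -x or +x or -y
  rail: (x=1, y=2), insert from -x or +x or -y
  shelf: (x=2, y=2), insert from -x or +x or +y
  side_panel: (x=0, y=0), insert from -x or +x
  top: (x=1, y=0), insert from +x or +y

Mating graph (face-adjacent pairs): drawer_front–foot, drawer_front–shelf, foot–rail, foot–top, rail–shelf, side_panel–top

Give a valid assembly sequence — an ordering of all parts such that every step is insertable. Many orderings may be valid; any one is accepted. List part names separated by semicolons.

side_panel; top; foot; rail; drawer_front; shelf

1. side_panel@(0, 0) [-x clear] — {side_panel}
2. top@(1, 0) [+x clear] — {side_panel, top}
3. foot@(1, 1) [-x clear] — {foot, side_panel, top}
4. rail@(1, 2) [-x clear] — {foot, rail, side_panel, top}
5. drawer_front@(2, 1) [+x clear] — {drawer_front, foot, rail, side_panel, top}
6. shelf@(2, 2) [+x clear] — {drawer_front, foot, rail, shelf, side_panel, top}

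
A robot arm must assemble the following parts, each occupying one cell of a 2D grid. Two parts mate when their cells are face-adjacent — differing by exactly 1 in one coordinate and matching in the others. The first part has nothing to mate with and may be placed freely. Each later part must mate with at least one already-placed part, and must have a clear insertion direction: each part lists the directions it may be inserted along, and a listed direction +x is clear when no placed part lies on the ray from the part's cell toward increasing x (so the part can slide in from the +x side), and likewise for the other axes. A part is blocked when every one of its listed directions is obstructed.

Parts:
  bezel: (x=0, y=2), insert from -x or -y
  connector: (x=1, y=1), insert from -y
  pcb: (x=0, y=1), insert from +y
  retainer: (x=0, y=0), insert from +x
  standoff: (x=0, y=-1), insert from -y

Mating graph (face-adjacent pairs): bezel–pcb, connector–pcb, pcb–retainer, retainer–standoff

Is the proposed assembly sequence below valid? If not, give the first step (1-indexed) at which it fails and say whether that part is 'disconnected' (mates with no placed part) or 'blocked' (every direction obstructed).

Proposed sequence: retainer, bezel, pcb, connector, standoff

Invalid at step 2 (disconnected)

1. retainer@(0, 0) [+x clear] — {retainer}
2. bezel@(0, 2) — no placed neighbour ⇒ disconnected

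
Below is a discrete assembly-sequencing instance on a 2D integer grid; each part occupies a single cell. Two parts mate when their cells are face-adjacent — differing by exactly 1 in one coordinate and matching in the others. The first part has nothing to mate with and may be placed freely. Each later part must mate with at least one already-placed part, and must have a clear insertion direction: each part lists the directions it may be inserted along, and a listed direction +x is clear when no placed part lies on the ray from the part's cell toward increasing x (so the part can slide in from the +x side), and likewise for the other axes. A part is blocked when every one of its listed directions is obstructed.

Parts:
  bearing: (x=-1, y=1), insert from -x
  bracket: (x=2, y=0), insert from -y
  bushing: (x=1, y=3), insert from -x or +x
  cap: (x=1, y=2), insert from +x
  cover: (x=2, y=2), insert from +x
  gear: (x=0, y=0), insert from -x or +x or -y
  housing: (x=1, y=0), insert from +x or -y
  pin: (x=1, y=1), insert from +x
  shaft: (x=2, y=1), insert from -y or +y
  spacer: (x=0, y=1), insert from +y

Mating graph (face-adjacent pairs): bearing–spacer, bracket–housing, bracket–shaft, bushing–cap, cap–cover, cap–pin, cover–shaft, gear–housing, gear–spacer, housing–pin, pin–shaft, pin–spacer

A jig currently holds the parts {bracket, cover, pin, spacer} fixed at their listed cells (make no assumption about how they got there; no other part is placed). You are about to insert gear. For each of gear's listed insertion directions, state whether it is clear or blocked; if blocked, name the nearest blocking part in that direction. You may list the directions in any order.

+x: blocked by bracket; -x: clear; -y: clear

-x: ray from gear(0, 0) has no placed part ⇒ clear
+x: nearest on ray is bracket@(2, 0) ⇒ blocked
-y: ray from gear(0, 0) has no placed part ⇒ clear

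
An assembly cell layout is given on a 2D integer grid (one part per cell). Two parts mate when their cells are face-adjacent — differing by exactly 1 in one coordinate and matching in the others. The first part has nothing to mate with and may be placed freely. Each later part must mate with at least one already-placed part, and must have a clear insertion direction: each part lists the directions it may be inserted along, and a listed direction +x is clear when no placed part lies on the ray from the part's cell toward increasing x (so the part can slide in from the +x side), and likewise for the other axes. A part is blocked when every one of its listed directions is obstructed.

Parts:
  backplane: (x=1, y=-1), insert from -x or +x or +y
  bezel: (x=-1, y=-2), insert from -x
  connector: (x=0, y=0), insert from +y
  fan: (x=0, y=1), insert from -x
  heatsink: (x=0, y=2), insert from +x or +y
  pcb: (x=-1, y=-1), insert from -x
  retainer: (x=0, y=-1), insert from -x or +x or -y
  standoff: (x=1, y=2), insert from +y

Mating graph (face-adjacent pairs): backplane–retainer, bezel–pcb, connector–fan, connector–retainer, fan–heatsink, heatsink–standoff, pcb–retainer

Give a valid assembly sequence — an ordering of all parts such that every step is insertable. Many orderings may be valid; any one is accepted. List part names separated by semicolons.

1. bezel@(-1, -2) [-x clear] — {bezel}
2. pcb@(-1, -1) [-x clear] — {bezel, pcb}
3. retainer@(0, -1) [+x clear] — {bezel, pcb, retainer}
4. connector@(0, 0) [+y clear] — {bezel, connector, pcb, retainer}
5. backplane@(1, -1) [+x clear] — {backplane, bezel, connector, pcb, retainer}
6. fan@(0, 1) [-x clear] — {backplane, bezel, connector, fan, pcb, retainer}
7. heatsink@(0, 2) [+x clear] — {backplane, bezel, connector, fan, heatsink, pcb, retainer}
8. standoff@(1, 2) [+y clear] — {backplane, bezel, connector, fan, heatsink, pcb, retainer, standoff}

bezel; pcb; retainer; connector; backplane; fan; heatsink; standoff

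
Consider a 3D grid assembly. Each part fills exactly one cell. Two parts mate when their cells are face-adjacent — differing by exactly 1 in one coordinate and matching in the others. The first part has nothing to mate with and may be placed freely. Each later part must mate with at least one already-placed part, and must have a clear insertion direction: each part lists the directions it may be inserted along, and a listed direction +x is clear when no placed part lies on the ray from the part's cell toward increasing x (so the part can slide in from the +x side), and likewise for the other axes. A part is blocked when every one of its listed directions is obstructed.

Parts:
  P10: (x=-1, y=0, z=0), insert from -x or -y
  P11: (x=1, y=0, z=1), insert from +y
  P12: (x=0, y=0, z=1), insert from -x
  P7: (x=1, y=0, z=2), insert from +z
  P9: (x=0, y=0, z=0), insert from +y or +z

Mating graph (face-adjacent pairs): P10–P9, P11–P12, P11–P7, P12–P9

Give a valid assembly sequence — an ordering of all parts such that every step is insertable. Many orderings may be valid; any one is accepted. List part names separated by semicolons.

1. P7@(1, 0, 2) [+z clear] — {P7}
2. P11@(1, 0, 1) [+y clear] — {P11, P7}
3. P12@(0, 0, 1) [-x clear] — {P11, P12, P7}
4. P9@(0, 0, 0) [+y clear] — {P11, P12, P7, P9}
5. P10@(-1, 0, 0) [-x clear] — {P10, P11, P12, P7, P9}

P7; P11; P12; P9; P10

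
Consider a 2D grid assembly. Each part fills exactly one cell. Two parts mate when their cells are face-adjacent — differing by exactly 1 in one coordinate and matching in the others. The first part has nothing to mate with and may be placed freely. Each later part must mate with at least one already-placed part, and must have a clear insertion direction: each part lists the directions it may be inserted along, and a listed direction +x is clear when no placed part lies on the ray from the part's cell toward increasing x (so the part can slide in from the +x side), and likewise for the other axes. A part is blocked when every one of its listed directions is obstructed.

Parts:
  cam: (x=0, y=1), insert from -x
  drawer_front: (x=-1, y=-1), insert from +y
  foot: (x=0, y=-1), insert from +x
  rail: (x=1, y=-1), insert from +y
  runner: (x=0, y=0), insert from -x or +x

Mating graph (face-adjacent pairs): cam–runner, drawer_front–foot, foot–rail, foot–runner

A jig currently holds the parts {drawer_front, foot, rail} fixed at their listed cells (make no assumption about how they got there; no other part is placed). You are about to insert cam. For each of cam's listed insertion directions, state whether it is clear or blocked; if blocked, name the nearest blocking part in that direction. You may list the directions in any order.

-x: ray from cam(0, 1) has no placed part ⇒ clear

-x: clear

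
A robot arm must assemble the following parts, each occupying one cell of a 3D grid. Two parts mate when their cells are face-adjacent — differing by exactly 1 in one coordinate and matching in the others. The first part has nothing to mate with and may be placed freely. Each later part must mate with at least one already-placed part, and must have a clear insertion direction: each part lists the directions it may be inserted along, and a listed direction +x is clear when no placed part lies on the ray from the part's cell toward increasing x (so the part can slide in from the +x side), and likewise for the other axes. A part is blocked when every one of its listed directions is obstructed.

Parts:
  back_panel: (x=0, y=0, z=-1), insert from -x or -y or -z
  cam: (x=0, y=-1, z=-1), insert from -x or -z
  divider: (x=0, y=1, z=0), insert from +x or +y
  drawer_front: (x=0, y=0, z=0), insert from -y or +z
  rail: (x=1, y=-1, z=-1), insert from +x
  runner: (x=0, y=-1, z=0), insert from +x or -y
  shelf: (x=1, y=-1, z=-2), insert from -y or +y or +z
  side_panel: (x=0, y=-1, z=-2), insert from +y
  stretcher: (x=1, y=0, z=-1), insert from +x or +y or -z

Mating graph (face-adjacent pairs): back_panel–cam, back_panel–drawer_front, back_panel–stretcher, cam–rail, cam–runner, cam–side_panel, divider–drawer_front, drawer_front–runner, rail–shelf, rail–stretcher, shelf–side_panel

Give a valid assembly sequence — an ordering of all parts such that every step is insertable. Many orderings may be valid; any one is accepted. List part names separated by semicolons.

shelf; rail; cam; back_panel; drawer_front; divider; stretcher; side_panel; runner

1. shelf@(1, -1, -2) [-y clear] — {shelf}
2. rail@(1, -1, -1) [+x clear] — {rail, shelf}
3. cam@(0, -1, -1) [-x clear] — {cam, rail, shelf}
4. back_panel@(0, 0, -1) [-x clear] — {back_panel, cam, rail, shelf}
5. drawer_front@(0, 0, 0) [-y clear] — {back_panel, cam, drawer_front, rail, shelf}
6. divider@(0, 1, 0) [+x clear] — {back_panel, cam, divider, drawer_front, rail, shelf}
7. stretcher@(1, 0, -1) [+x clear] — {back_panel, cam, divider, drawer_front, rail, shelf, stretcher}
8. side_panel@(0, -1, -2) [+y clear] — {back_panel, cam, divider, drawer_front, rail, shelf, side_panel, stretcher}
9. runner@(0, -1, 0) [+x clear] — {back_panel, cam, divider, drawer_front, rail, runner, shelf, side_panel, stretcher}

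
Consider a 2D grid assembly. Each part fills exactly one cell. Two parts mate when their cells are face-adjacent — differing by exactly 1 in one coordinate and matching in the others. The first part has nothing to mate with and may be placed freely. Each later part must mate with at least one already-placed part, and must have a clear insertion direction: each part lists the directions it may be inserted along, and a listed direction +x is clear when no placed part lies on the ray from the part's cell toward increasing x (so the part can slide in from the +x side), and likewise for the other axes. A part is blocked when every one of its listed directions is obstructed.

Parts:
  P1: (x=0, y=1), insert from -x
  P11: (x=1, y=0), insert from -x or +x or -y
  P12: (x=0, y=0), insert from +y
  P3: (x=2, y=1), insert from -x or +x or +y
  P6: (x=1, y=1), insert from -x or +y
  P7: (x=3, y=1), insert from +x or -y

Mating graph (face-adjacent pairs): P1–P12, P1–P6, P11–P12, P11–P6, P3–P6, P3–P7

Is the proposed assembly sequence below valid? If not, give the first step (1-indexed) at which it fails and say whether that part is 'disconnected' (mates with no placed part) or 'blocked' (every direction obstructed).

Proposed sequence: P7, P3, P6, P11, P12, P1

1. P7@(3, 1) [+x clear] — {P7}
2. P3@(2, 1) [-x clear] — {P3, P7}
3. P6@(1, 1) [-x clear] — {P3, P6, P7}
4. P11@(1, 0) [-x clear] — {P11, P3, P6, P7}
5. P12@(0, 0) [+y clear] — {P11, P12, P3, P6, P7}
6. P1@(0, 1) [-x clear] — {P1, P11, P12, P3, P6, P7}

Valid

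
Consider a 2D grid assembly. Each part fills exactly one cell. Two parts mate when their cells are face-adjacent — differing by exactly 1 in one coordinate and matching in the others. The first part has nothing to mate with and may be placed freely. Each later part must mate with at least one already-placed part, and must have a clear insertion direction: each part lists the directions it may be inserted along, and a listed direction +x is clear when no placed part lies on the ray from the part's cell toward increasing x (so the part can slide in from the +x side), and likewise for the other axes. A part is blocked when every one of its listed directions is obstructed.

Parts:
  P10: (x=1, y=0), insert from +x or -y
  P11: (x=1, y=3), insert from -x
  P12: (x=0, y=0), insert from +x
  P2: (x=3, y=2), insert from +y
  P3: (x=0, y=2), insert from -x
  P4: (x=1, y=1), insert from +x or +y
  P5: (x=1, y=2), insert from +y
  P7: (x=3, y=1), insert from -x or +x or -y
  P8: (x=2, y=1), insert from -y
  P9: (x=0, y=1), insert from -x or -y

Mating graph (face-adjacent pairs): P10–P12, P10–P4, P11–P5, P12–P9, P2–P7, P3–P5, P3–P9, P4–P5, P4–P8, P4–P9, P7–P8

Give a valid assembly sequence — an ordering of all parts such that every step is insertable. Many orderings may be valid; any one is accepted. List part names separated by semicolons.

1. P3@(0, 2) [-x clear] — {P3}
2. P9@(0, 1) [-x clear] — {P3, P9}
3. P4@(1, 1) [+x clear] — {P3, P4, P9}
4. P8@(2, 1) [-y clear] — {P3, P4, P8, P9}
5. P7@(3, 1) [+x clear] — {P3, P4, P7, P8, P9}
6. P2@(3, 2) [+y clear] — {P2, P3, P4, P7, P8, P9}
7. P12@(0, 0) [+x clear] — {P12, P2, P3, P4, P7, P8, P9}
8. P10@(1, 0) [+x clear] — {P10, P12, P2, P3, P4, P7, P8, P9}
9. P5@(1, 2) [+y clear] — {P10, P12, P2, P3, P4, P5, P7, P8, P9}
10. P11@(1, 3) [-x clear] — {P10, P11, P12, P2, P3, P4, P5, P7, P8, P9}

P3; P9; P4; P8; P7; P2; P12; P10; P5; P11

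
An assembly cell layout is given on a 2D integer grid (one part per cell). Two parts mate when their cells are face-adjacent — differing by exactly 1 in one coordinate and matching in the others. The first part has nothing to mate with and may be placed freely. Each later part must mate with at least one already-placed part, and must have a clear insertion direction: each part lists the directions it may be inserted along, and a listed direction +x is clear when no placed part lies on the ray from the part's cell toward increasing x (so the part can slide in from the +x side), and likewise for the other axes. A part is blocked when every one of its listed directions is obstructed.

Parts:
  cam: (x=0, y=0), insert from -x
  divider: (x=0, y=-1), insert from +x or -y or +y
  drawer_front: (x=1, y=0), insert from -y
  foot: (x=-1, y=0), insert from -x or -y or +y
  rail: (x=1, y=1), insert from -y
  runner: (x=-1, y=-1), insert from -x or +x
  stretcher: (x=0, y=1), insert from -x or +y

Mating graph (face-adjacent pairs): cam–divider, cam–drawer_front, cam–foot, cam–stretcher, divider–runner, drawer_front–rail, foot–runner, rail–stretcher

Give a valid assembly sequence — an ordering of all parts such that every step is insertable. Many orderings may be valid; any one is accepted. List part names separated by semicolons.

1. rail@(1, 1) [-y clear] — {rail}
2. drawer_front@(1, 0) [-y clear] — {drawer_front, rail}
3. cam@(0, 0) [-x clear] — {cam, drawer_front, rail}
4. foot@(-1, 0) [-x clear] — {cam, drawer_front, foot, rail}
5. runner@(-1, -1) [-x clear] — {cam, drawer_front, foot, rail, runner}
6. stretcher@(0, 1) [-x clear] — {cam, drawer_front, foot, rail, runner, stretcher}
7. divider@(0, -1) [+x clear] — {cam, divider, drawer_front, foot, rail, runner, stretcher}

rail; drawer_front; cam; foot; runner; stretcher; divider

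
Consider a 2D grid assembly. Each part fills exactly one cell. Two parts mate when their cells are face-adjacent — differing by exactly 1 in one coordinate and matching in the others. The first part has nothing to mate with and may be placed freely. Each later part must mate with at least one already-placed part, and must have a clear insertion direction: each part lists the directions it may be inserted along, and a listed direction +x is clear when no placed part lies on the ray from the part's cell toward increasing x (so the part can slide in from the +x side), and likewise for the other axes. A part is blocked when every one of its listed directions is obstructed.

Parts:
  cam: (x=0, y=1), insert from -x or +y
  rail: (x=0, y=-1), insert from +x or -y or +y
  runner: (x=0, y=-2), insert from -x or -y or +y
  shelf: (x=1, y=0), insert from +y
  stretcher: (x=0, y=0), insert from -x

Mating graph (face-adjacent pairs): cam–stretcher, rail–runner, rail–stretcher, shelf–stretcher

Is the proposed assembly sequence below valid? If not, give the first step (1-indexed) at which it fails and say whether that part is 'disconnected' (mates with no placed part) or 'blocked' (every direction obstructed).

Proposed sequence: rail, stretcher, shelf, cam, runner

1. rail@(0, -1) [+x clear] — {rail}
2. stretcher@(0, 0) [-x clear] — {rail, stretcher}
3. shelf@(1, 0) [+y clear] — {rail, shelf, stretcher}
4. cam@(0, 1) [-x clear] — {cam, rail, shelf, stretcher}
5. runner@(0, -2) [-x clear] — {cam, rail, runner, shelf, stretcher}

Valid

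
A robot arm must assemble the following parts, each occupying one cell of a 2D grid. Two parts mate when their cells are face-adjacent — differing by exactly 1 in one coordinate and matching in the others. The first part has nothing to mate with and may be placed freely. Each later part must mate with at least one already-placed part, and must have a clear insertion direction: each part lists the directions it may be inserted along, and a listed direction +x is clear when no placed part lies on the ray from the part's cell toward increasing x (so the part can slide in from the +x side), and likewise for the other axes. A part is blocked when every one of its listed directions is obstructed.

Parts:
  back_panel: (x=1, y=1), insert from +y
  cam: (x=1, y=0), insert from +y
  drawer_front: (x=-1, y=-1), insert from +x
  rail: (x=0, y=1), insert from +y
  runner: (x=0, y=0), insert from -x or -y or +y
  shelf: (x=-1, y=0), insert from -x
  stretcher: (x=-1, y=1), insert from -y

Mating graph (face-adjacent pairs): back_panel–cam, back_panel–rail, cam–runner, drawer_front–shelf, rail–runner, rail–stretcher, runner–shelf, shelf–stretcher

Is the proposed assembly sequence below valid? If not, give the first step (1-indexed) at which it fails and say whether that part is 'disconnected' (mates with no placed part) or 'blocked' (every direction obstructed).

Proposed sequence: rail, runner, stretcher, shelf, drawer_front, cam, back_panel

1. rail@(0, 1) [+y clear] — {rail}
2. runner@(0, 0) [-x clear] — {rail, runner}
3. stretcher@(-1, 1) [-y clear] — {rail, runner, stretcher}
4. shelf@(-1, 0) [-x clear] — {rail, runner, shelf, stretcher}
5. drawer_front@(-1, -1) [+x clear] — {drawer_front, rail, runner, shelf, stretcher}
6. cam@(1, 0) [+y clear] — {cam, drawer_front, rail, runner, shelf, stretcher}
7. back_panel@(1, 1) [+y clear] — {back_panel, cam, drawer_front, rail, runner, shelf, stretcher}

Valid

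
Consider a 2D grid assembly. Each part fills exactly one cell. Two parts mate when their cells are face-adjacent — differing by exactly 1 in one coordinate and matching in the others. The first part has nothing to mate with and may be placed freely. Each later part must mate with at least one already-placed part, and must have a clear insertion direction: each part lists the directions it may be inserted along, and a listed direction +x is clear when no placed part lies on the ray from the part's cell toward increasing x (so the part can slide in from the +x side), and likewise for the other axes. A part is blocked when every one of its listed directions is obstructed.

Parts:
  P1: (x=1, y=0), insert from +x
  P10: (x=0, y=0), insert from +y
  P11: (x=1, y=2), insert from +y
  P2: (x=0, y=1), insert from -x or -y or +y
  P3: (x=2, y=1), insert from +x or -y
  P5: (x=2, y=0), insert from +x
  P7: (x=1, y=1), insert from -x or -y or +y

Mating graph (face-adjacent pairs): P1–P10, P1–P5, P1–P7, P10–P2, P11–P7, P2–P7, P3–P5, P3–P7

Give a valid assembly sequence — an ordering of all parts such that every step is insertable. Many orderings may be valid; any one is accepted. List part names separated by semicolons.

P11; P7; P3; P1; P5; P10; P2

1. P11@(1, 2) [+y clear] — {P11}
2. P7@(1, 1) [-x clear] — {P11, P7}
3. P3@(2, 1) [+x clear] — {P11, P3, P7}
4. P1@(1, 0) [+x clear] — {P1, P11, P3, P7}
5. P5@(2, 0) [+x clear] — {P1, P11, P3, P5, P7}
6. P10@(0, 0) [+y clear] — {P1, P10, P11, P3, P5, P7}
7. P2@(0, 1) [-x clear] — {P1, P10, P11, P2, P3, P5, P7}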